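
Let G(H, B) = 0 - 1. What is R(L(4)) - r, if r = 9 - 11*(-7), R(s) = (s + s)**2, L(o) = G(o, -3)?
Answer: -82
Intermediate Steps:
G(H, B) = -1
L(o) = -1
R(s) = 4*s**2 (R(s) = (2*s)**2 = 4*s**2)
r = 86 (r = 9 + 77 = 86)
R(L(4)) - r = 4*(-1)**2 - 1*86 = 4*1 - 86 = 4 - 86 = -82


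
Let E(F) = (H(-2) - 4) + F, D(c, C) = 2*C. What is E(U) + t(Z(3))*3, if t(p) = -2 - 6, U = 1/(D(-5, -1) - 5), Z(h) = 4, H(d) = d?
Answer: -211/7 ≈ -30.143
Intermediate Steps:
U = -1/7 (U = 1/(2*(-1) - 5) = 1/(-2 - 5) = 1/(-7) = -1/7 ≈ -0.14286)
t(p) = -8
E(F) = -6 + F (E(F) = (-2 - 4) + F = -6 + F)
E(U) + t(Z(3))*3 = (-6 - 1/7) - 8*3 = -43/7 - 24 = -211/7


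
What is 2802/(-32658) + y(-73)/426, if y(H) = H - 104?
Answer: -387451/772906 ≈ -0.50129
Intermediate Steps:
y(H) = -104 + H
2802/(-32658) + y(-73)/426 = 2802/(-32658) + (-104 - 73)/426 = 2802*(-1/32658) - 177*1/426 = -467/5443 - 59/142 = -387451/772906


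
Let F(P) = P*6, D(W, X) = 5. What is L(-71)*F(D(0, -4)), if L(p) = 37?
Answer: 1110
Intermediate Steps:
F(P) = 6*P
L(-71)*F(D(0, -4)) = 37*(6*5) = 37*30 = 1110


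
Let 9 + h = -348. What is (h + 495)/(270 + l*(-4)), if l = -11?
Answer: 69/157 ≈ 0.43949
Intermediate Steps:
h = -357 (h = -9 - 348 = -357)
(h + 495)/(270 + l*(-4)) = (-357 + 495)/(270 - 11*(-4)) = 138/(270 + 44) = 138/314 = 138*(1/314) = 69/157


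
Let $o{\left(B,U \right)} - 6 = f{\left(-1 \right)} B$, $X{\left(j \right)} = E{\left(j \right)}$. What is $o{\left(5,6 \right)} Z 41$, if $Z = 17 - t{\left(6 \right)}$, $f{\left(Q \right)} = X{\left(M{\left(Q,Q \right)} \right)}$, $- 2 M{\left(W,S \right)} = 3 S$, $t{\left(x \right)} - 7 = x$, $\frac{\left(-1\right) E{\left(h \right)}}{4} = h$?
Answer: $-3936$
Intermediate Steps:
$E{\left(h \right)} = - 4 h$
$t{\left(x \right)} = 7 + x$
$M{\left(W,S \right)} = - \frac{3 S}{2}$
$X{\left(j \right)} = - 4 j$
$f{\left(Q \right)} = 6 Q$ ($f{\left(Q \right)} = - 4 \left(- \frac{3 Q}{2}\right) = 6 Q$)
$Z = 4$ ($Z = 17 - \left(7 + 6\right) = 17 - 13 = 4$)
$o{\left(B,U \right)} = 6 - 6 B$ ($o{\left(B,U \right)} = 6 + 6 \left(-1\right) B = 6 - 6 B$)
$o{\left(5,6 \right)} Z 41 = \left(6 - 30\right) 4 \cdot 41 = \left(-24\right) 4 \cdot 41 = \left(-96\right) 41 = -3936$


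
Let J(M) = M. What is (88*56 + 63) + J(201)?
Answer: 5192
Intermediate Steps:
(88*56 + 63) + J(201) = (88*56 + 63) + 201 = (4928 + 63) + 201 = 4991 + 201 = 5192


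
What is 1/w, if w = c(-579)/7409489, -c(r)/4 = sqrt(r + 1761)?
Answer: -7409489*sqrt(1182)/4728 ≈ -53879.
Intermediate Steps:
c(r) = -4*sqrt(1761 + r) (c(r) = -4*sqrt(r + 1761) = -4*sqrt(1761 + r))
w = -4*sqrt(1182)/7409489 (w = -4*sqrt(1761 - 579)/7409489 = -4*sqrt(1182)*(1/7409489) = -4*sqrt(1182)/7409489 ≈ -1.8560e-5)
1/w = 1/(-4*sqrt(1182)/7409489) = -7409489*sqrt(1182)/4728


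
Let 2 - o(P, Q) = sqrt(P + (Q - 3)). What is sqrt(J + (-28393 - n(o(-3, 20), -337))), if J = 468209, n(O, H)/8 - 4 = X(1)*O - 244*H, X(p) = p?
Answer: 2*sqrt(-54514 + 2*sqrt(14)) ≈ 466.93*I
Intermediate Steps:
o(P, Q) = 2 - sqrt(-3 + P + Q) (o(P, Q) = 2 - sqrt(P + (Q - 3)) = 2 - sqrt(P + (-3 + Q)) = 2 - sqrt(-3 + P + Q))
n(O, H) = 32 - 1952*H + 8*O (n(O, H) = 32 + 8*(1*O - 244*H) = 32 + 8*(O - 244*H) = 32 + (-1952*H + 8*O) = 32 - 1952*H + 8*O)
sqrt(J + (-28393 - n(o(-3, 20), -337))) = sqrt(468209 + (-28393 - (32 - 1952*(-337) + 8*(2 - sqrt(-3 - 3 + 20))))) = sqrt(468209 + (-28393 - (32 + 657824 + 8*(2 - sqrt(14))))) = sqrt(468209 + (-28393 - (32 + 657824 + (16 - 8*sqrt(14))))) = sqrt(468209 + (-28393 - (657872 - 8*sqrt(14)))) = sqrt(468209 + (-28393 + (-657872 + 8*sqrt(14)))) = sqrt(468209 + (-686265 + 8*sqrt(14))) = sqrt(-218056 + 8*sqrt(14))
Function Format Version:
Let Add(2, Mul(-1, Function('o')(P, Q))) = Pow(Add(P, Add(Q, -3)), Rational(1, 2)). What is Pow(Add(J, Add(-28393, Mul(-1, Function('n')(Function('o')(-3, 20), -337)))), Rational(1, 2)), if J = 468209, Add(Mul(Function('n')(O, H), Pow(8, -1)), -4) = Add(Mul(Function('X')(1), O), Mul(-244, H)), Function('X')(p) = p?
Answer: Mul(2, Pow(Add(-54514, Mul(2, Pow(14, Rational(1, 2)))), Rational(1, 2))) ≈ Mul(466.93, I)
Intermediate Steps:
Function('o')(P, Q) = Add(2, Mul(-1, Pow(Add(-3, P, Q), Rational(1, 2)))) (Function('o')(P, Q) = Add(2, Mul(-1, Pow(Add(P, Add(Q, -3)), Rational(1, 2)))) = Add(2, Mul(-1, Pow(Add(P, Add(-3, Q)), Rational(1, 2)))) = Add(2, Mul(-1, Pow(Add(-3, P, Q), Rational(1, 2)))))
Function('n')(O, H) = Add(32, Mul(-1952, H), Mul(8, O)) (Function('n')(O, H) = Add(32, Mul(8, Add(Mul(1, O), Mul(-244, H)))) = Add(32, Mul(8, Add(O, Mul(-244, H)))) = Add(32, Add(Mul(-1952, H), Mul(8, O))) = Add(32, Mul(-1952, H), Mul(8, O)))
Pow(Add(J, Add(-28393, Mul(-1, Function('n')(Function('o')(-3, 20), -337)))), Rational(1, 2)) = Pow(Add(468209, Add(-28393, Mul(-1, Add(32, Mul(-1952, -337), Mul(8, Add(2, Mul(-1, Pow(Add(-3, -3, 20), Rational(1, 2))))))))), Rational(1, 2)) = Pow(Add(468209, Add(-28393, Mul(-1, Add(32, 657824, Mul(8, Add(2, Mul(-1, Pow(14, Rational(1, 2))))))))), Rational(1, 2)) = Pow(Add(468209, Add(-28393, Mul(-1, Add(32, 657824, Add(16, Mul(-8, Pow(14, Rational(1, 2)))))))), Rational(1, 2)) = Pow(Add(468209, Add(-28393, Mul(-1, Add(657872, Mul(-8, Pow(14, Rational(1, 2))))))), Rational(1, 2)) = Pow(Add(468209, Add(-28393, Add(-657872, Mul(8, Pow(14, Rational(1, 2)))))), Rational(1, 2)) = Pow(Add(468209, Add(-686265, Mul(8, Pow(14, Rational(1, 2))))), Rational(1, 2)) = Pow(Add(-218056, Mul(8, Pow(14, Rational(1, 2)))), Rational(1, 2))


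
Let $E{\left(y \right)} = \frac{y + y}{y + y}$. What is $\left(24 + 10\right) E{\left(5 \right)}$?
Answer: $34$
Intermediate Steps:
$E{\left(y \right)} = 1$ ($E{\left(y \right)} = \frac{2 y}{2 y} = 2 y \frac{1}{2 y} = 1$)
$\left(24 + 10\right) E{\left(5 \right)} = \left(24 + 10\right) 1 = 34 \cdot 1 = 34$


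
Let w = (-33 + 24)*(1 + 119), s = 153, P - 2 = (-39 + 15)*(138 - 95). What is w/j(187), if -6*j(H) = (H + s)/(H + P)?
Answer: -273132/17 ≈ -16067.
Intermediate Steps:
P = -1030 (P = 2 + (-39 + 15)*(138 - 95) = 2 - 24*43 = 2 - 1032 = -1030)
j(H) = -(153 + H)/(6*(-1030 + H)) (j(H) = -(H + 153)/(6*(H - 1030)) = -(153 + H)/(6*(-1030 + H)))
w = -1080 (w = -9*120 = -1080)
w/j(187) = -1080*6*(-1030 + 187)/(-153 - 1*187) = -1080*(-5058/(-153 - 187)) = -1080/((1/6)*(-1/843)*(-340)) = -1080/170/2529 = -1080*2529/170 = -273132/17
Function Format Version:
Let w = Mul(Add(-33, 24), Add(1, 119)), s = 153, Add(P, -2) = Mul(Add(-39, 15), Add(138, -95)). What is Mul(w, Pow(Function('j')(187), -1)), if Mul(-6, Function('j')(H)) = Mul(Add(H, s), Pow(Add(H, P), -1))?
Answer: Rational(-273132, 17) ≈ -16067.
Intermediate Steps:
P = -1030 (P = Add(2, Mul(Add(-39, 15), Add(138, -95))) = Add(2, Mul(-24, 43)) = Add(2, -1032) = -1030)
Function('j')(H) = Mul(Rational(-1, 6), Pow(Add(-1030, H), -1), Add(153, H)) (Function('j')(H) = Mul(Rational(-1, 6), Mul(Add(H, 153), Pow(Add(H, -1030), -1))) = Mul(Rational(-1, 6), Mul(Add(153, H), Pow(Add(-1030, H), -1))) = Mul(Rational(-1, 6), Mul(Pow(Add(-1030, H), -1), Add(153, H))) = Mul(Rational(-1, 6), Pow(Add(-1030, H), -1), Add(153, H)))
w = -1080 (w = Mul(-9, 120) = -1080)
Mul(w, Pow(Function('j')(187), -1)) = Mul(-1080, Pow(Mul(Rational(1, 6), Pow(Add(-1030, 187), -1), Add(-153, Mul(-1, 187))), -1)) = Mul(-1080, Pow(Mul(Rational(1, 6), Pow(-843, -1), Add(-153, -187)), -1)) = Mul(-1080, Pow(Mul(Rational(1, 6), Rational(-1, 843), -340), -1)) = Mul(-1080, Pow(Rational(170, 2529), -1)) = Mul(-1080, Rational(2529, 170)) = Rational(-273132, 17)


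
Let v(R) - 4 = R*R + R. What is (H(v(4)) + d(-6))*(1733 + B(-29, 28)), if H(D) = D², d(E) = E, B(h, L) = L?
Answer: 1003770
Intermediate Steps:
v(R) = 4 + R + R² (v(R) = 4 + (R*R + R) = 4 + (R² + R) = 4 + (R + R²) = 4 + R + R²)
(H(v(4)) + d(-6))*(1733 + B(-29, 28)) = ((4 + 4 + 4²)² - 6)*(1733 + 28) = ((4 + 4 + 16)² - 6)*1761 = (24² - 6)*1761 = (576 - 6)*1761 = 570*1761 = 1003770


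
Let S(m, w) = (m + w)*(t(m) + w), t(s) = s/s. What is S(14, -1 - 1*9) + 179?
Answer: 143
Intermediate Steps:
t(s) = 1
S(m, w) = (1 + w)*(m + w) (S(m, w) = (m + w)*(1 + w) = (1 + w)*(m + w))
S(14, -1 - 1*9) + 179 = (14 + (-1 - 1*9) + (-1 - 1*9)² + 14*(-1 - 1*9)) + 179 = (14 + (-1 - 9) + (-1 - 9)² + 14*(-1 - 9)) + 179 = (14 - 10 + (-10)² + 14*(-10)) + 179 = (14 - 10 + 100 - 140) + 179 = -36 + 179 = 143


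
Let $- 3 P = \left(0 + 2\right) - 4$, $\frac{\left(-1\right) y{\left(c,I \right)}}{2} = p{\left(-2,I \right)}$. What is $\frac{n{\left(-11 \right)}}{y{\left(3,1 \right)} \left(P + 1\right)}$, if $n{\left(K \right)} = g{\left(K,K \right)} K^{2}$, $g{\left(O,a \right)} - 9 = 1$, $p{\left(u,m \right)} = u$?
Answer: $\frac{363}{2} \approx 181.5$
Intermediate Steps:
$g{\left(O,a \right)} = 10$ ($g{\left(O,a \right)} = 9 + 1 = 10$)
$y{\left(c,I \right)} = 4$ ($y{\left(c,I \right)} = \left(-2\right) \left(-2\right) = 4$)
$P = \frac{2}{3}$ ($P = - \frac{\left(0 + 2\right) - 4}{3} = - \frac{2 - 4}{3} = \left(- \frac{1}{3}\right) \left(-2\right) = \frac{2}{3} \approx 0.66667$)
$n{\left(K \right)} = 10 K^{2}$
$\frac{n{\left(-11 \right)}}{y{\left(3,1 \right)} \left(P + 1\right)} = \frac{10 \left(-11\right)^{2}}{4 \left(\frac{2}{3} + 1\right)} = \frac{10 \cdot 121}{4 \cdot \frac{5}{3}} = \frac{1210}{\frac{20}{3}} = 1210 \cdot \frac{3}{20} = \frac{363}{2}$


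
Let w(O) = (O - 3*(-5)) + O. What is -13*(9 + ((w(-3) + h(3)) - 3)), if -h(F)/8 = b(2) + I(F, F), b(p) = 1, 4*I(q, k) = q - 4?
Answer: -117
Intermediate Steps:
I(q, k) = -1 + q/4 (I(q, k) = (q - 4)/4 = (-4 + q)/4 = -1 + q/4)
w(O) = 15 + 2*O (w(O) = (O + 15) + O = (15 + O) + O = 15 + 2*O)
h(F) = -2*F (h(F) = -8*(1 + (-1 + F/4)) = -2*F)
-13*(9 + ((w(-3) + h(3)) - 3)) = -13*(9 + (((15 + 2*(-3)) - 2*3) - 3)) = -13*(9 + (((15 - 6) - 6) - 3)) = -13*(9 + ((9 - 6) - 3)) = -13*(9 + (3 - 3)) = -13*(9 + 0) = -13*9 = -117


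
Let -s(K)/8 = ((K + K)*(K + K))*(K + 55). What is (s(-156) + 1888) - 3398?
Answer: 78652442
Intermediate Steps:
s(K) = -32*K**2*(55 + K) (s(K) = -8*(K + K)*(K + K)*(K + 55) = -8*(2*K)*(2*K)*(55 + K) = -8*4*K**2*(55 + K) = -32*K**2*(55 + K))
(s(-156) + 1888) - 3398 = (32*(-156)**2*(-55 - 1*(-156)) + 1888) - 3398 = (32*24336*(-55 + 156) + 1888) - 3398 = (32*24336*101 + 1888) - 3398 = (78653952 + 1888) - 3398 = 78655840 - 3398 = 78652442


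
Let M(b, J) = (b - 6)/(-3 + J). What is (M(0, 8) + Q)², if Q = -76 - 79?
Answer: 609961/25 ≈ 24398.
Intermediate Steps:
Q = -155
M(b, J) = (-6 + b)/(-3 + J)
(M(0, 8) + Q)² = ((-6 + 0)/(-3 + 8) - 155)² = (-6/5 - 155)² = (-781/5)² = 609961/25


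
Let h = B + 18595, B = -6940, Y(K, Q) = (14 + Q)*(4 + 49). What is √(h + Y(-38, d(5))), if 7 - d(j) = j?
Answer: √12503 ≈ 111.82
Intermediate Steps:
d(j) = 7 - j
Y(K, Q) = 742 + 53*Q (Y(K, Q) = (14 + Q)*53 = 742 + 53*Q)
h = 11655 (h = -6940 + 18595 = 11655)
√(h + Y(-38, d(5))) = √(11655 + (742 + 53*(7 - 1*5))) = √(11655 + (742 + 53*(7 - 5))) = √(11655 + (742 + 53*2)) = √(11655 + (742 + 106)) = √(11655 + 848) = √12503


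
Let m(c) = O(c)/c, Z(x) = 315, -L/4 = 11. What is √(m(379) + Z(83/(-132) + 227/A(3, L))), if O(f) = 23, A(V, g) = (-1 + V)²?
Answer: 4*√2828477/379 ≈ 17.750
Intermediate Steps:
L = -44 (L = -4*11 = -44)
m(c) = 23/c
√(m(379) + Z(83/(-132) + 227/A(3, L))) = √(23/379 + 315) = √(119408/379) = 4*√2828477/379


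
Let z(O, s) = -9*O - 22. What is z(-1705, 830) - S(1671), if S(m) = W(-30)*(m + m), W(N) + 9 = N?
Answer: 145661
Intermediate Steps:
W(N) = -9 + N
S(m) = -78*m (S(m) = (-9 - 30)*(m + m) = -78*m)
z(O, s) = -22 - 9*O
z(-1705, 830) - S(1671) = (-22 - 9*(-1705)) - (-78)*1671 = (-22 + 15345) - 1*(-130338) = 15323 + 130338 = 145661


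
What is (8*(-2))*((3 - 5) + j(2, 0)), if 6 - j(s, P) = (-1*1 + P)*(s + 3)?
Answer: -144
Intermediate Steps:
j(s, P) = 6 - (-1 + P)*(3 + s) (j(s, P) = 6 - (-1*1 + P)*(s + 3) = 6 - (-1 + P)*(3 + s))
(8*(-2))*((3 - 5) + j(2, 0)) = (8*(-2))*((3 - 5) + (9 + 2 - 3*0 - 1*0*2)) = -16*(-2 + (9 + 2 + 0 + 0)) = -16*(-2 + 11) = -16*9 = -144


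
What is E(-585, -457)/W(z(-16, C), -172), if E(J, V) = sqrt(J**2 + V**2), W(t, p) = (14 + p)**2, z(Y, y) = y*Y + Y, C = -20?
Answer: sqrt(551074)/24964 ≈ 0.029737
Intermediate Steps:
z(Y, y) = Y + Y*y (z(Y, y) = Y*y + Y = Y + Y*y)
E(-585, -457)/W(z(-16, C), -172) = sqrt((-585)**2 + (-457)**2)/((14 - 172)**2) = sqrt(342225 + 208849)/((-158)**2) = sqrt(551074)/24964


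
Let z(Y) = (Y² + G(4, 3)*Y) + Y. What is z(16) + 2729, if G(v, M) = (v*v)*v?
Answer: 4025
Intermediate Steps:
G(v, M) = v³ (G(v, M) = v²*v = v³)
z(Y) = Y² + 65*Y (z(Y) = (Y² + 4³*Y) + Y = (Y² + 64*Y) + Y = Y² + 65*Y)
z(16) + 2729 = 16*(65 + 16) + 2729 = 16*81 + 2729 = 1296 + 2729 = 4025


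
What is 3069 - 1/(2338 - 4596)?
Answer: 6929803/2258 ≈ 3069.0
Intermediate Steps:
3069 - 1/(2338 - 4596) = 3069 - 1/(-2258) = 3069 - 1*(-1/2258) = 3069 + 1/2258 = 6929803/2258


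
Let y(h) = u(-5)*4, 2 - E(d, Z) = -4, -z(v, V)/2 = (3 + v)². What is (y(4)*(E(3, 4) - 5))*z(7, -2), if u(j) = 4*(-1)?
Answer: 3200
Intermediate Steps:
u(j) = -4
z(v, V) = -2*(3 + v)²
E(d, Z) = 6 (E(d, Z) = 2 - 1*(-4) = 2 + 4 = 6)
y(h) = -16 (y(h) = -4*4 = -16)
(y(4)*(E(3, 4) - 5))*z(7, -2) = (-16*(6 - 5))*(-2*(3 + 7)²) = (-16*1)*(-2*10²) = -(-32)*100 = -16*(-200) = 3200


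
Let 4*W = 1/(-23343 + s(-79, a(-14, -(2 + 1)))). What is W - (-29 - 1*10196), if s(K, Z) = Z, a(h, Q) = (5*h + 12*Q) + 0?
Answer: 959064099/93796 ≈ 10225.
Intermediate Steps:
a(h, Q) = 5*h + 12*Q
W = -1/93796 (W = 1/(4*(-23343 + (5*(-14) + 12*(-(2 + 1))))) = 1/(4*(-23343 + (-70 + 12*(-1*3)))) = 1/(4*(-23343 + (-70 + 12*(-3)))) = 1/(4*(-23343 + (-70 - 36))) = 1/(4*(-23343 - 106)) = (¼)/(-23449) = (¼)*(-1/23449) = -1/93796 ≈ -1.0661e-5)
W - (-29 - 1*10196) = -1/93796 - (-29 - 1*10196) = -1/93796 - (-29 - 10196) = -1/93796 - 1*(-10225) = -1/93796 + 10225 = 959064099/93796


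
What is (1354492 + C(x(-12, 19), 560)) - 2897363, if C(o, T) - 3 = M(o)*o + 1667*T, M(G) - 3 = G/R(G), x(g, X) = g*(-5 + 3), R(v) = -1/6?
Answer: -612732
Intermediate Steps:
R(v) = -⅙ (R(v) = -1*⅙ = -⅙)
x(g, X) = -2*g (x(g, X) = g*(-2) = -2*g)
M(G) = 3 - 6*G (M(G) = 3 + G/(-⅙) = 3 + G*(-6) = 3 - 6*G)
C(o, T) = 3 + 1667*T + o*(3 - 6*o) (C(o, T) = 3 + ((3 - 6*o)*o + 1667*T) = 3 + (o*(3 - 6*o) + 1667*T) = 3 + (1667*T + o*(3 - 6*o)) = 3 + 1667*T + o*(3 - 6*o))
(1354492 + C(x(-12, 19), 560)) - 2897363 = (1354492 + (3 + 1667*560 + 3*(-2*(-12))*(1 - (-4)*(-12)))) - 2897363 = (1354492 + (3 + 933520 + 3*24*(1 - 2*24))) - 2897363 = (1354492 + (3 + 933520 + 3*24*(1 - 48))) - 2897363 = (1354492 + (3 + 933520 + 3*24*(-47))) - 2897363 = (1354492 + (3 + 933520 - 3384)) - 2897363 = (1354492 + 930139) - 2897363 = 2284631 - 2897363 = -612732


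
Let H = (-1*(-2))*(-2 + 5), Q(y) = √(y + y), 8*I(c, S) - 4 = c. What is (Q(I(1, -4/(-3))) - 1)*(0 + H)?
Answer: -6 + 3*√5 ≈ 0.70820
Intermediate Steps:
I(c, S) = ½ + c/8
Q(y) = √2*√y (Q(y) = √(2*y) = √2*√y)
H = 6 (H = 2*3 = 6)
(Q(I(1, -4/(-3))) - 1)*(0 + H) = (√2*√(½ + (⅛)*1) - 1)*(0 + 6) = (√2*√(½ + ⅛) - 1)*6 = (√2*√(5/8) - 1)*6 = (√2*(√10/4) - 1)*6 = (√5/2 - 1)*6 = (-1 + √5/2)*6 = -6 + 3*√5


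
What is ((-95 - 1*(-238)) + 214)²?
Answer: 127449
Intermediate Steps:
((-95 - 1*(-238)) + 214)² = ((-95 + 238) + 214)² = (143 + 214)² = 357² = 127449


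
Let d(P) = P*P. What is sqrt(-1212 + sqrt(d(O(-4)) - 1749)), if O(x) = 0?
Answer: sqrt(-1212 + I*sqrt(1749)) ≈ 0.6005 + 34.819*I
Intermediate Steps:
d(P) = P**2
sqrt(-1212 + sqrt(d(O(-4)) - 1749)) = sqrt(-1212 + sqrt(0**2 - 1749)) = sqrt(-1212 + sqrt(0 - 1749)) = sqrt(-1212 + sqrt(-1749)) = sqrt(-1212 + I*sqrt(1749))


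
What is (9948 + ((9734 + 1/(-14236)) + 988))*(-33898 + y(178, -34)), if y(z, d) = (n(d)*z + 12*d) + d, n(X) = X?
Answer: -2971418485662/3559 ≈ -8.3490e+8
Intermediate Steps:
y(z, d) = 13*d + d*z (y(z, d) = (d*z + 12*d) + d = (12*d + d*z) + d = 13*d + d*z)
(9948 + ((9734 + 1/(-14236)) + 988))*(-33898 + y(178, -34)) = (9948 + ((9734 + 1/(-14236)) + 988))*(-33898 - 34*(13 + 178)) = (9948 + ((9734 - 1/14236) + 988))*(-33898 - 34*191) = (9948 + (138573223/14236 + 988))*(-33898 - 6494) = (9948 + 152638391/14236)*(-40392) = (294258119/14236)*(-40392) = -2971418485662/3559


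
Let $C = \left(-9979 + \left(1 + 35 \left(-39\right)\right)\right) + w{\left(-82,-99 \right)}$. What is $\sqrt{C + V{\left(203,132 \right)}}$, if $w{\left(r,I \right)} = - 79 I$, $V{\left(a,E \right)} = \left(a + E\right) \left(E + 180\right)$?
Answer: $3 \sqrt{11222} \approx 317.8$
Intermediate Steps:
$V{\left(a,E \right)} = \left(180 + E\right) \left(E + a\right)$ ($V{\left(a,E \right)} = \left(E + a\right) \left(180 + E\right) = \left(180 + E\right) \left(E + a\right)$)
$C = -3522$ ($C = \left(-9979 + \left(1 + 35 \left(-39\right)\right)\right) - -7821 = \left(-9979 + \left(1 - 1365\right)\right) + 7821 = \left(-9979 - 1364\right) + 7821 = -11343 + 7821 = -3522$)
$\sqrt{C + V{\left(203,132 \right)}} = \sqrt{-3522 + \left(132^{2} + 180 \cdot 132 + 180 \cdot 203 + 132 \cdot 203\right)} = \sqrt{-3522 + \left(17424 + 23760 + 36540 + 26796\right)} = \sqrt{-3522 + 104520} = \sqrt{100998} = 3 \sqrt{11222}$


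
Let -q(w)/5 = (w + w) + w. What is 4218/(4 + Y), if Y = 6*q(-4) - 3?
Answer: 222/19 ≈ 11.684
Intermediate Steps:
q(w) = -15*w (q(w) = -5*((w + w) + w) = -5*(2*w + w) = -15*w)
Y = 357 (Y = 6*(-15*(-4)) - 3 = 6*60 - 3 = 360 - 3 = 357)
4218/(4 + Y) = 4218/(4 + 357) = 4218/361 = (1/361)*4218 = 222/19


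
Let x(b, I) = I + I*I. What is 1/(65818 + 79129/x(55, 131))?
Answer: 17292/1138203985 ≈ 1.5192e-5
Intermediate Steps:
x(b, I) = I + I**2
1/(65818 + 79129/x(55, 131)) = 1/(65818 + 79129/((131*(1 + 131)))) = 1/(65818 + 79129/((131*132))) = 1/(65818 + 79129/17292) = 1/(1138203985/17292) = 17292/1138203985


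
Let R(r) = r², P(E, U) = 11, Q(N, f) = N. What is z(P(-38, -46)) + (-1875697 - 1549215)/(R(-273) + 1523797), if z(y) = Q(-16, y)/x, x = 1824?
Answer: -196019147/91104582 ≈ -2.1516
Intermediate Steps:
z(y) = -1/114 (z(y) = -16/1824 = -16*1/1824 = -1/114)
z(P(-38, -46)) + (-1875697 - 1549215)/(R(-273) + 1523797) = -1/114 + (-1875697 - 1549215)/((-273)² + 1523797) = -1/114 - 3424912/(74529 + 1523797) = -1/114 - 3424912/1598326 = -1/114 - 3424912*1/1598326 = -1/114 - 1712456/799163 = -196019147/91104582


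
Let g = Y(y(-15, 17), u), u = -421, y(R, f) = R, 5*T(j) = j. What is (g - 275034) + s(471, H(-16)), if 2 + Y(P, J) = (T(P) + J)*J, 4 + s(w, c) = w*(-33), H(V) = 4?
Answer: -112079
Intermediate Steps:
T(j) = j/5
s(w, c) = -4 - 33*w (s(w, c) = -4 + w*(-33) = -4 - 33*w)
Y(P, J) = -2 + J*(J + P/5) (Y(P, J) = -2 + (P/5 + J)*J = -2 + (J + P/5)*J = -2 + J*(J + P/5))
g = 178502 (g = -2 + (-421)² + (⅕)*(-421)*(-15) = -2 + 177241 + 1263 = 178502)
(g - 275034) + s(471, H(-16)) = (178502 - 275034) + (-4 - 33*471) = -96532 + (-4 - 15543) = -96532 - 15547 = -112079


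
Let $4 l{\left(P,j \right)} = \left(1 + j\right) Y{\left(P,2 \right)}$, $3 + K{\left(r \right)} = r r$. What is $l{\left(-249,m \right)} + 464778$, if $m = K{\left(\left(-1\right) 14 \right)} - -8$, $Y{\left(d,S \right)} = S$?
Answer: $464879$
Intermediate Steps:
$K{\left(r \right)} = -3 + r^{2}$ ($K{\left(r \right)} = -3 + r r = -3 + r^{2}$)
$m = 201$ ($m = \left(-3 + \left(\left(-1\right) 14\right)^{2}\right) - -8 = \left(-3 + \left(-14\right)^{2}\right) + 8 = \left(-3 + 196\right) + 8 = 193 + 8 = 201$)
$l{\left(P,j \right)} = \frac{1}{2} + \frac{j}{2}$ ($l{\left(P,j \right)} = \frac{\left(1 + j\right) 2}{4} = \frac{2 + 2 j}{4} = \frac{1}{2} + \frac{j}{2}$)
$l{\left(-249,m \right)} + 464778 = \left(\frac{1}{2} + \frac{1}{2} \cdot 201\right) + 464778 = \left(\frac{1}{2} + \frac{201}{2}\right) + 464778 = 101 + 464778 = 464879$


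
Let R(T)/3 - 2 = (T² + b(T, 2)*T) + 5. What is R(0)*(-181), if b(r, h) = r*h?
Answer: -3801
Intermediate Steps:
b(r, h) = h*r
R(T) = 21 + 9*T² (R(T) = 6 + 3*((T² + (2*T)*T) + 5) = 6 + 3*((T² + 2*T²) + 5) = 6 + 3*(3*T² + 5) = 6 + 3*(5 + 3*T²) = 6 + (15 + 9*T²) = 21 + 9*T²)
R(0)*(-181) = (21 + 9*0²)*(-181) = (21 + 9*0)*(-181) = (21 + 0)*(-181) = 21*(-181) = -3801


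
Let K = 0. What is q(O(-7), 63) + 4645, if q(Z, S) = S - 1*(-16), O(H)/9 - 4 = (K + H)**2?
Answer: 4724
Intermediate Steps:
O(H) = 36 + 9*H**2 (O(H) = 36 + 9*(0 + H)**2 = 36 + 9*H**2)
q(Z, S) = 16 + S (q(Z, S) = S + 16 = 16 + S)
q(O(-7), 63) + 4645 = (16 + 63) + 4645 = 79 + 4645 = 4724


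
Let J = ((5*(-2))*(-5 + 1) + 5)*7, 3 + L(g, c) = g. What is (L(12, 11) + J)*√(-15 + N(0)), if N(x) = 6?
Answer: 972*I ≈ 972.0*I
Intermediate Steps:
L(g, c) = -3 + g
J = 315 (J = (-10*(-4) + 5)*7 = (40 + 5)*7 = 45*7 = 315)
(L(12, 11) + J)*√(-15 + N(0)) = ((-3 + 12) + 315)*√(-15 + 6) = (9 + 315)*√(-9) = 324*(3*I) = 972*I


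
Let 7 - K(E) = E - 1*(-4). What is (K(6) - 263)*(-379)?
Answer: 100814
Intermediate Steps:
K(E) = 3 - E (K(E) = 7 - (E - 1*(-4)) = 7 - (E + 4) = 7 - (4 + E) = 7 + (-4 - E) = 3 - E)
(K(6) - 263)*(-379) = ((3 - 1*6) - 263)*(-379) = ((3 - 6) - 263)*(-379) = (-3 - 263)*(-379) = -266*(-379) = 100814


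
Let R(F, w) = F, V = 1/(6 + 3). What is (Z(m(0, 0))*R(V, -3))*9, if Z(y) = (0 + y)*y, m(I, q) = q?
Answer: 0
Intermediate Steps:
Z(y) = y² (Z(y) = y*y = y²)
V = ⅑ (V = 1/9 = ⅑ ≈ 0.11111)
(Z(m(0, 0))*R(V, -3))*9 = (0²*(⅑))*9 = (0*(⅑))*9 = 0*9 = 0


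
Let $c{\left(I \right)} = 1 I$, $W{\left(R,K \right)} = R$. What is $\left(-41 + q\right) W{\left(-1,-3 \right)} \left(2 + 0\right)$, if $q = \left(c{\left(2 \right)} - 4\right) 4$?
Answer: $98$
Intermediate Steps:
$c{\left(I \right)} = I$
$q = -8$ ($q = \left(2 - 4\right) 4 = \left(-2\right) 4 = -8$)
$\left(-41 + q\right) W{\left(-1,-3 \right)} \left(2 + 0\right) = \left(-41 - 8\right) \left(- (2 + 0)\right) = - 49 \left(\left(-1\right) 2\right) = \left(-49\right) \left(-2\right) = 98$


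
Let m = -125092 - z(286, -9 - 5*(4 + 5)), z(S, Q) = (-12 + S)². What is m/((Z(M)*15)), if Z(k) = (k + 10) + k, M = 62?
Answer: -100084/1005 ≈ -99.586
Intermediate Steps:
Z(k) = 10 + 2*k (Z(k) = (10 + k) + k = 10 + 2*k)
m = -200168 (m = -125092 - (-12 + 286)² = -125092 - 1*274² = -125092 - 1*75076 = -125092 - 75076 = -200168)
m/((Z(M)*15)) = -200168*1/(15*(10 + 2*62)) = -200168*1/(15*(10 + 124)) = -200168/(134*15) = -200168/2010 = -200168*1/2010 = -100084/1005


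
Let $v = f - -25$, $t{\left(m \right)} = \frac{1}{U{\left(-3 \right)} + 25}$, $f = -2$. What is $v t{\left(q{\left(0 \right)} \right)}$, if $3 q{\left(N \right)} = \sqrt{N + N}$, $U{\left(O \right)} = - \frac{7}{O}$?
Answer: $\frac{69}{82} \approx 0.84146$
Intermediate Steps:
$q{\left(N \right)} = \frac{\sqrt{2} \sqrt{N}}{3}$ ($q{\left(N \right)} = \frac{\sqrt{N + N}}{3} = \frac{\sqrt{2 N}}{3} = \frac{\sqrt{2} \sqrt{N}}{3}$)
$t{\left(m \right)} = \frac{3}{82}$ ($t{\left(m \right)} = \frac{1}{- \frac{7}{-3} + 25} = \frac{1}{\left(-7\right) \left(- \frac{1}{3}\right) + 25} = \frac{1}{\frac{7}{3} + 25} = \frac{1}{\frac{82}{3}} = \frac{3}{82}$)
$v = 23$ ($v = -2 - -25 = -2 + 25 = 23$)
$v t{\left(q{\left(0 \right)} \right)} = 23 \cdot \frac{3}{82} = \frac{69}{82}$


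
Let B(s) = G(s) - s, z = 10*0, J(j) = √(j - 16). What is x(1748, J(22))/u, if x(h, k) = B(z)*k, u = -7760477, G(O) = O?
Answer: 0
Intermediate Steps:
J(j) = √(-16 + j)
z = 0
B(s) = 0 (B(s) = s - s = 0)
x(h, k) = 0 (x(h, k) = 0*k = 0)
x(1748, J(22))/u = 0/(-7760477) = 0*(-1/7760477) = 0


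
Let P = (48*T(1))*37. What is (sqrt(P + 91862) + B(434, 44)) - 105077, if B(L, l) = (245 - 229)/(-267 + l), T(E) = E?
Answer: -23432187/223 + sqrt(93638) ≈ -1.0477e+5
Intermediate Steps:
B(L, l) = 16/(-267 + l)
P = 1776 (P = (48*1)*37 = 48*37 = 1776)
(sqrt(P + 91862) + B(434, 44)) - 105077 = (sqrt(1776 + 91862) + 16/(-267 + 44)) - 105077 = (sqrt(93638) + 16/(-223)) - 105077 = (sqrt(93638) + 16*(-1/223)) - 105077 = (sqrt(93638) - 16/223) - 105077 = (-16/223 + sqrt(93638)) - 105077 = -23432187/223 + sqrt(93638)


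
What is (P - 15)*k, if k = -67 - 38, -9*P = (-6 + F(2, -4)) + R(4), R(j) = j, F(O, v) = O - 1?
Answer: 4690/3 ≈ 1563.3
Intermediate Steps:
F(O, v) = -1 + O
P = ⅑ (P = -((-6 + (-1 + 2)) + 4)/9 = -((-6 + 1) + 4)/9 = -(-5 + 4)/9 = -⅑*(-1) = ⅑ ≈ 0.11111)
k = -105
(P - 15)*k = (⅑ - 15)*(-105) = -134/9*(-105) = 4690/3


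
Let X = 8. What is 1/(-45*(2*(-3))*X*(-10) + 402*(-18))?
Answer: -1/28836 ≈ -3.4679e-5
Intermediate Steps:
1/(-45*(2*(-3))*X*(-10) + 402*(-18)) = 1/(-45*(2*(-3))*8*(-10) + 402*(-18)) = 1/(-45*(-6*8)*(-10) - 7236) = 1/(-(-2160)*(-10) - 7236) = 1/(-45*480 - 7236) = 1/(-21600 - 7236) = 1/(-28836) = -1/28836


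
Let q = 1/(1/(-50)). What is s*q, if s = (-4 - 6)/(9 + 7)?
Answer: 125/4 ≈ 31.250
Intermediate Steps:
s = -5/8 (s = -10/16 = -10*1/16 = -5/8 ≈ -0.62500)
q = -50 (q = 1/(-1/50) = -50)
s*q = -5/8*(-50) = 125/4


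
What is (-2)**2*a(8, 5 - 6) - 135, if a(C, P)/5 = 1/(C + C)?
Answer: -535/4 ≈ -133.75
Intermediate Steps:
a(C, P) = 5/(2*C) (a(C, P) = 5/(C + C) = 5/((2*C)) = 5*(1/(2*C)) = 5/(2*C))
(-2)**2*a(8, 5 - 6) - 135 = (-2)**2*((5/2)/8) - 135 = 4*((5/2)*(1/8)) - 135 = 4*(5/16) - 135 = 5/4 - 135 = -535/4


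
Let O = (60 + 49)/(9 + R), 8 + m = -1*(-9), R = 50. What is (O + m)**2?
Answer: 28224/3481 ≈ 8.1080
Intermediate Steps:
m = 1 (m = -8 - 1*(-9) = -8 + 9 = 1)
O = 109/59 (O = (60 + 49)/(9 + 50) = 109/59 ≈ 1.8475)
(O + m)**2 = (109/59 + 1)**2 = (168/59)**2 = 28224/3481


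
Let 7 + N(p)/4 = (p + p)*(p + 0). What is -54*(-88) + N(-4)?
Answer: 4852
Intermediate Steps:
N(p) = -28 + 8*p² (N(p) = -28 + 4*((p + p)*(p + 0)) = -28 + 4*((2*p)*p) = -28 + 4*(2*p²) = -28 + 8*p²)
-54*(-88) + N(-4) = -54*(-88) + (-28 + 8*(-4)²) = 4752 + (-28 + 8*16) = 4752 + (-28 + 128) = 4752 + 100 = 4852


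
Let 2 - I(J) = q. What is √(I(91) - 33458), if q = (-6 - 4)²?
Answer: 2*I*√8389 ≈ 183.18*I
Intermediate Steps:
q = 100 (q = (-10)² = 100)
I(J) = -98 (I(J) = 2 - 1*100 = 2 - 100 = -98)
√(I(91) - 33458) = √(-98 - 33458) = √(-33556) = 2*I*√8389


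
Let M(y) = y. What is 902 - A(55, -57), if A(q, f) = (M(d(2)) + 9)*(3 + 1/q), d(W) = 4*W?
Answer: 46788/55 ≈ 850.69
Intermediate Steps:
A(q, f) = 51 + 17/q (A(q, f) = (4*2 + 9)*(3 + 1/q) = (8 + 9)*(3 + 1/q) = 17*(3 + 1/q) = 51 + 17/q)
902 - A(55, -57) = 902 - (51 + 17/55) = 902 - 1*2822/55 = 902 - 2822/55 = 46788/55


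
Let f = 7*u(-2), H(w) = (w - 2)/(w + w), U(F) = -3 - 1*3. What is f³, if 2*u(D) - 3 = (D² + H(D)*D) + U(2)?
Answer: -343/8 ≈ -42.875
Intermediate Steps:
U(F) = -6 (U(F) = -3 - 3 = -6)
H(w) = (-2 + w)/(2*w) (H(w) = (-2 + w)/((2*w)) = (-2 + w)*(1/(2*w)) = (-2 + w)/(2*w))
u(D) = -2 + D²/2 + D/4 (u(D) = 3/2 + ((D² + ((-2 + D)/(2*D))*D) - 6)/2 = 3/2 + ((D² + (-1 + D/2)) - 6)/2 = 3/2 + ((-1 + D² + D/2) - 6)/2 = 3/2 + (-7 + D² + D/2)/2 = 3/2 + (-7/2 + D²/2 + D/4) = -2 + D²/2 + D/4)
f = -7/2 (f = 7*(-2 + (½)*(-2)² + (¼)*(-2)) = 7*(-2 + (½)*4 - ½) = 7*(-2 + 2 - ½) = 7*(-½) = -7/2 ≈ -3.5000)
f³ = (-7/2)³ = -343/8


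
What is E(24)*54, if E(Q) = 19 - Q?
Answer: -270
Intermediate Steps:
E(24)*54 = (19 - 1*24)*54 = (19 - 24)*54 = -5*54 = -270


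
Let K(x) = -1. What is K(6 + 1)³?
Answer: -1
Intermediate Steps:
K(6 + 1)³ = (-1)³ = -1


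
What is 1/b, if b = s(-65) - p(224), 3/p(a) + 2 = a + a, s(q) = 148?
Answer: 446/66005 ≈ 0.0067571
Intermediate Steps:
p(a) = 3/(-2 + 2*a) (p(a) = 3/(-2 + (a + a)) = 3/(-2 + 2*a))
b = 66005/446 (b = 148 - 3/(2*(-1 + 224)) = 148 - 3/(2*223) = 148 - 1*3/446 = 148 - 3/446 = 66005/446 ≈ 147.99)
1/b = 1/(66005/446) = 446/66005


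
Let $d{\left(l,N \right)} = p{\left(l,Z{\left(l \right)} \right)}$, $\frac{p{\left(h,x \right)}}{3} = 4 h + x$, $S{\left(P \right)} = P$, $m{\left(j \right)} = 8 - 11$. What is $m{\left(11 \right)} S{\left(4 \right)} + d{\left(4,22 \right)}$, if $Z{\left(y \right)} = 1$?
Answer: $39$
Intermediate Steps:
$m{\left(j \right)} = -3$ ($m{\left(j \right)} = 8 - 11 = -3$)
$p{\left(h,x \right)} = 3 x + 12 h$ ($p{\left(h,x \right)} = 3 \left(4 h + x\right) = 3 \left(x + 4 h\right) = 3 x + 12 h$)
$d{\left(l,N \right)} = 3 + 12 l$ ($d{\left(l,N \right)} = 3 \cdot 1 + 12 l = 3 + 12 l$)
$m{\left(11 \right)} S{\left(4 \right)} + d{\left(4,22 \right)} = \left(-3\right) 4 + \left(3 + 12 \cdot 4\right) = -12 + \left(3 + 48\right) = -12 + 51 = 39$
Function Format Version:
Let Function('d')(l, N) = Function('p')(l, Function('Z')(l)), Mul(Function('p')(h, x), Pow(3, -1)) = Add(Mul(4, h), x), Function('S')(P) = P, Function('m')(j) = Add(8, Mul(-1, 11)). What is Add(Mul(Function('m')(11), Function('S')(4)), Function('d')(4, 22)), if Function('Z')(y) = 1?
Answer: 39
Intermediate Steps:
Function('m')(j) = -3 (Function('m')(j) = Add(8, -11) = -3)
Function('p')(h, x) = Add(Mul(3, x), Mul(12, h)) (Function('p')(h, x) = Mul(3, Add(Mul(4, h), x)) = Mul(3, Add(x, Mul(4, h))) = Add(Mul(3, x), Mul(12, h)))
Function('d')(l, N) = Add(3, Mul(12, l)) (Function('d')(l, N) = Add(Mul(3, 1), Mul(12, l)) = Add(3, Mul(12, l)))
Add(Mul(Function('m')(11), Function('S')(4)), Function('d')(4, 22)) = Add(Mul(-3, 4), Add(3, Mul(12, 4))) = Add(-12, Add(3, 48)) = Add(-12, 51) = 39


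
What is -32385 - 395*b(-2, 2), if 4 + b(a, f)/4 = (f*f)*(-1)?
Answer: -19745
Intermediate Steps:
b(a, f) = -16 - 4*f² (b(a, f) = -16 + 4*((f*f)*(-1)) = -16 + 4*(f²*(-1)) = -16 + 4*(-f²) = -16 - 4*f²)
-32385 - 395*b(-2, 2) = -32385 - 395*(-16 - 4*2²) = -32385 - 395*(-16 - 4*4) = -32385 - 395*(-16 - 16) = -32385 - 395*(-32) = -32385 - 1*(-12640) = -32385 + 12640 = -19745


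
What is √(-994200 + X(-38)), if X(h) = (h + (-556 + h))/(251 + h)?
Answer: 4*I*√2819124651/213 ≈ 997.1*I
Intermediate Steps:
X(h) = (-556 + 2*h)/(251 + h)
√(-994200 + X(-38)) = √(-994200 + 2*(-278 - 38)/(251 - 38)) = √(-994200 + 2*(-316)/213) = √(-994200 + 2*(1/213)*(-316)) = √(-994200 - 632/213) = √(-211765232/213) = 4*I*√2819124651/213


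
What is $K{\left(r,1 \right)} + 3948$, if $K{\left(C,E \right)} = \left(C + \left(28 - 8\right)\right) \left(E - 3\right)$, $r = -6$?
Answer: $3920$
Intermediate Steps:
$K{\left(C,E \right)} = \left(-3 + E\right) \left(20 + C\right)$ ($K{\left(C,E \right)} = \left(C + 20\right) \left(-3 + E\right) = \left(20 + C\right) \left(-3 + E\right) = \left(-3 + E\right) \left(20 + C\right)$)
$K{\left(r,1 \right)} + 3948 = \left(-60 - -18 + 20 \cdot 1 - 6\right) + 3948 = \left(-60 + 18 + 20 - 6\right) + 3948 = -28 + 3948 = 3920$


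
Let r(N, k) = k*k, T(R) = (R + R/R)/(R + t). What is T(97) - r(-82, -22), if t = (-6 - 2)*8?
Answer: -15874/33 ≈ -481.03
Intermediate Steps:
t = -64 (t = -8*8 = -64)
T(R) = (1 + R)/(-64 + R) (T(R) = (R + R/R)/(R - 64) = (R + 1)/(-64 + R) = (1 + R)/(-64 + R))
r(N, k) = k²
T(97) - r(-82, -22) = (1 + 97)/(-64 + 97) - 1*(-22)² = 98/33 - 1*484 = (1/33)*98 - 484 = 98/33 - 484 = -15874/33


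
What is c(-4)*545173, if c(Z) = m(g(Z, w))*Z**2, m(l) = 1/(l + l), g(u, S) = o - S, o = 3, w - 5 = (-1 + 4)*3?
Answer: -4361384/11 ≈ -3.9649e+5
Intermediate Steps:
w = 14 (w = 5 + (-1 + 4)*3 = 5 + 3*3 = 5 + 9 = 14)
g(u, S) = 3 - S
m(l) = 1/(2*l)
c(Z) = -Z**2/22 (c(Z) = (1/(2*(3 - 1*14)))*Z**2 = (1/(2*(3 - 14)))*Z**2 = ((1/2)/(-11))*Z**2 = ((1/2)*(-1/11))*Z**2 = -Z**2/22)
c(-4)*545173 = -1/22*(-4)**2*545173 = -1/22*16*545173 = -8/11*545173 = -4361384/11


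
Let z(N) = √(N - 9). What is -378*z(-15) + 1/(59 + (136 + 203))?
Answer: 1/398 - 756*I*√6 ≈ 0.0025126 - 1851.8*I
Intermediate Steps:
z(N) = √(-9 + N)
-378*z(-15) + 1/(59 + (136 + 203)) = -378*√(-9 - 15) + 1/(59 + (136 + 203)) = -756*I*√6 + 1/(59 + 339) = -756*I*√6 + 1/398 = 1/398 - 756*I*√6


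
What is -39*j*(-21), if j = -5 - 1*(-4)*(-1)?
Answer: -7371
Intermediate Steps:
j = -9 (j = -5 + 4*(-1) = -5 - 4 = -9)
-39*j*(-21) = -39*(-9)*(-21) = 351*(-21) = -7371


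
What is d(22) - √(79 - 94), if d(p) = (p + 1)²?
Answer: 529 - I*√15 ≈ 529.0 - 3.873*I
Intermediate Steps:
d(p) = (1 + p)²
d(22) - √(79 - 94) = (1 + 22)² - √(79 - 94) = 23² - √(-15) = 529 - I*√15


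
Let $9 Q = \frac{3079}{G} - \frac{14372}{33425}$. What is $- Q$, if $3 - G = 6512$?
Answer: $\frac{65487641}{652689975} \approx 0.10034$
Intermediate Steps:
$G = -6509$ ($G = 3 - 6512 = -6509$)
$Q = - \frac{65487641}{652689975}$ ($Q = \frac{\frac{3079}{-6509} - \frac{14372}{33425}}{9} = \frac{3079 \left(- \frac{1}{6509}\right) - \frac{14372}{33425}}{9} = \frac{- \frac{3079}{6509} - \frac{14372}{33425}}{9} = \frac{1}{9} \left(- \frac{196462923}{217563325}\right) = - \frac{65487641}{652689975} \approx -0.10034$)
$- Q = \left(-1\right) \left(- \frac{65487641}{652689975}\right) = \frac{65487641}{652689975}$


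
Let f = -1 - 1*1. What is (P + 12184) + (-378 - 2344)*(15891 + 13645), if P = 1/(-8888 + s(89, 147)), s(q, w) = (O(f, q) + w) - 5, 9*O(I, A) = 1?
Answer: -6327329392113/78713 ≈ -8.0385e+7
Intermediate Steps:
f = -2 (f = -1 - 1 = -2)
O(I, A) = 1/9 (O(I, A) = (1/9)*1 = 1/9)
s(q, w) = -44/9 + w (s(q, w) = (1/9 + w) - 5 = -44/9 + w)
P = -9/78713 (P = 1/(-8888 + (-44/9 + 147)) = 1/(-8888 + 1279/9) = 1/(-78713/9) = -9/78713 ≈ -0.00011434)
(P + 12184) + (-378 - 2344)*(15891 + 13645) = (-9/78713 + 12184) + (-378 - 2344)*(15891 + 13645) = 959039183/78713 - 2722*29536 = 959039183/78713 - 80396992 = -6327329392113/78713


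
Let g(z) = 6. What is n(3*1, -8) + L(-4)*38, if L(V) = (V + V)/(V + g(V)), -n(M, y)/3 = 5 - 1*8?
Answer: -143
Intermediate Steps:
n(M, y) = 9 (n(M, y) = -3*(5 - 1*8) = -3*(5 - 8) = -3*(-3) = 9)
L(V) = 2*V/(6 + V) (L(V) = (V + V)/(V + 6) = (2*V)/(6 + V) = 2*V/(6 + V))
n(3*1, -8) + L(-4)*38 = 9 + (2*(-4)/(6 - 4))*38 = 9 + (2*(-4)/2)*38 = 9 + (2*(-4)*(½))*38 = 9 - 4*38 = 9 - 152 = -143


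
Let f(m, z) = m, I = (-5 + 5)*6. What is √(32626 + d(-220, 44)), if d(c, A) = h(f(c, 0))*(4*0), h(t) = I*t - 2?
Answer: √32626 ≈ 180.63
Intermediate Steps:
I = 0 (I = 0*6 = 0)
h(t) = -2 (h(t) = 0*t - 2 = 0 - 2 = -2)
d(c, A) = 0 (d(c, A) = -8*0 = -2*0 = 0)
√(32626 + d(-220, 44)) = √(32626 + 0) = √32626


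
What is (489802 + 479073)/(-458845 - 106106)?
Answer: -968875/564951 ≈ -1.7150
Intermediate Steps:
(489802 + 479073)/(-458845 - 106106) = 968875/(-564951) = 968875*(-1/564951) = -968875/564951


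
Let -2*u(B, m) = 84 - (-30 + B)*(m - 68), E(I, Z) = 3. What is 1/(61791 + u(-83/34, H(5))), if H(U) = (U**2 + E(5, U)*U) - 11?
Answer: 68/4241949 ≈ 1.6030e-5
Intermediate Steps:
H(U) = -11 + U**2 + 3*U (H(U) = (U**2 + 3*U) - 11 = -11 + U**2 + 3*U)
u(B, m) = -42 + (-68 + m)*(-30 + B)/2 (u(B, m) = -(84 - (-30 + B)*(m - 68))/2 = -(84 - (-30 + B)*(-68 + m))/2 = -(84 - (-68 + m)*(-30 + B))/2 = -42 + (-68 + m)*(-30 + B)/2)
1/(61791 + u(-83/34, H(5))) = 1/(61791 + (978 - (-2822)/34 - 15*(-11 + 5**2 + 3*5) + (-83/34)*(-11 + 5**2 + 3*5)/2)) = 1/(61791 + (978 - (-2822)/34 - 15*(-11 + 25 + 15) + (-83*1/34)*(-11 + 25 + 15)/2)) = 1/(61791 + (978 - 34*(-83/34) - 15*29 + (1/2)*(-83/34)*29)) = 1/(61791 + (978 + 83 - 435 - 2407/68)) = 1/(61791 + 40161/68) = 1/(4241949/68) = 68/4241949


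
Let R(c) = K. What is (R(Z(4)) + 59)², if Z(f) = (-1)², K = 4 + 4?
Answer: 4489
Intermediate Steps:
K = 8
Z(f) = 1
R(c) = 8
(R(Z(4)) + 59)² = (8 + 59)² = 67² = 4489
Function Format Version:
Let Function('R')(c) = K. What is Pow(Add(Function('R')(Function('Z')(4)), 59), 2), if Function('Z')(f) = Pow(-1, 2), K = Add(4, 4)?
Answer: 4489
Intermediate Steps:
K = 8
Function('Z')(f) = 1
Function('R')(c) = 8
Pow(Add(Function('R')(Function('Z')(4)), 59), 2) = Pow(Add(8, 59), 2) = Pow(67, 2) = 4489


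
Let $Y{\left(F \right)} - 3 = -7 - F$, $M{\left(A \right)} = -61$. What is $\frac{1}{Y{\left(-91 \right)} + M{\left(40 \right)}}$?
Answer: $\frac{1}{26} \approx 0.038462$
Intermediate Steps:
$Y{\left(F \right)} = -4 - F$ ($Y{\left(F \right)} = 3 - \left(7 + F\right) = -4 - F$)
$\frac{1}{Y{\left(-91 \right)} + M{\left(40 \right)}} = \frac{1}{\left(-4 - -91\right) - 61} = \frac{1}{\left(-4 + 91\right) - 61} = \frac{1}{87 - 61} = \frac{1}{26}$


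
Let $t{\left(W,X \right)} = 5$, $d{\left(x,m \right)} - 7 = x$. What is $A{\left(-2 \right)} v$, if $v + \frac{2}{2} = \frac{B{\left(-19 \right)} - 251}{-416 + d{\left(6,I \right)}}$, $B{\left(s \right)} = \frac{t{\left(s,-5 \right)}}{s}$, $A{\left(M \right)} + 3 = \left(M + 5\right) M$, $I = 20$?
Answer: $\frac{837}{247} \approx 3.3887$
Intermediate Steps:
$d{\left(x,m \right)} = 7 + x$
$A{\left(M \right)} = -3 + M \left(5 + M\right)$ ($A{\left(M \right)} = -3 + \left(M + 5\right) M = -3 + \left(5 + M\right) M = -3 + M \left(5 + M\right)$)
$B{\left(s \right)} = \frac{5}{s}$
$v = - \frac{93}{247}$ ($v = -1 + \frac{\frac{5}{-19} - 251}{-416 + \left(7 + 6\right)} = -1 + \frac{5 \left(- \frac{1}{19}\right) - 251}{-416 + 13} = -1 + \frac{- \frac{5}{19} - 251}{-403} = -1 - - \frac{154}{247} = -1 + \frac{154}{247} = - \frac{93}{247} \approx -0.37652$)
$A{\left(-2 \right)} v = \left(-3 + \left(-2\right)^{2} + 5 \left(-2\right)\right) \left(- \frac{93}{247}\right) = \left(-3 + 4 - 10\right) \left(- \frac{93}{247}\right) = \left(-9\right) \left(- \frac{93}{247}\right) = \frac{837}{247}$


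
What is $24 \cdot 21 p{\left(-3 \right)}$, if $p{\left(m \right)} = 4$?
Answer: $2016$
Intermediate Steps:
$24 \cdot 21 p{\left(-3 \right)} = 24 \cdot 21 \cdot 4 = 504 \cdot 4 = 2016$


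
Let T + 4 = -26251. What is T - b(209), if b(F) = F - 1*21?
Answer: -26443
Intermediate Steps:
b(F) = -21 + F (b(F) = F - 21 = -21 + F)
T = -26255 (T = -4 - 26251 = -26255)
T - b(209) = -26255 - (-21 + 209) = -26255 - 1*188 = -26255 - 188 = -26443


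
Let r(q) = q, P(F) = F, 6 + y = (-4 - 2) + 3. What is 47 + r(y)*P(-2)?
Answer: 65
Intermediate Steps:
y = -9 (y = -6 + ((-4 - 2) + 3) = -6 + (-6 + 3) = -6 - 3 = -9)
47 + r(y)*P(-2) = 47 - 9*(-2) = 47 + 18 = 65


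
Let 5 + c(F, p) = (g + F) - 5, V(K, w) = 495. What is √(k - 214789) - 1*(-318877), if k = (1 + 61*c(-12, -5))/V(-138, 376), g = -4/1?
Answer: 318877 + 2*I*√58477177/33 ≈ 3.1888e+5 + 463.46*I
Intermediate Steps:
g = -4 (g = -4*1 = -4)
c(F, p) = -14 + F (c(F, p) = -5 + ((-4 + F) - 5) = -5 + (-9 + F) = -14 + F)
k = -317/99 (k = (1 + 61*(-14 - 12))/495 = (1 + 61*(-26))*(1/495) = (1 - 1586)*(1/495) = -1585*1/495 = -317/99 ≈ -3.2020)
√(k - 214789) - 1*(-318877) = √(-317/99 - 214789) - 1*(-318877) = √(-21264428/99) + 318877 = 2*I*√58477177/33 + 318877 = 318877 + 2*I*√58477177/33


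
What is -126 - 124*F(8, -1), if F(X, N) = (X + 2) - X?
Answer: -374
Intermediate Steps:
F(X, N) = 2 (F(X, N) = (2 + X) - X = 2)
-126 - 124*F(8, -1) = -126 - 124*2 = -126 - 248 = -374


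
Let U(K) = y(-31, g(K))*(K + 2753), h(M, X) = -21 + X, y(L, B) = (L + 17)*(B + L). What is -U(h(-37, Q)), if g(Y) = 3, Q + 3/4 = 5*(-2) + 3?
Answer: -1067906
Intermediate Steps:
Q = -31/4 (Q = -3/4 + (5*(-2) + 3) = -3/4 + (-10 + 3) = -3/4 - 7 = -31/4 ≈ -7.7500)
y(L, B) = (17 + L)*(B + L)
U(K) = 1079176 + 392*K (U(K) = ((-31)**2 + 17*3 + 17*(-31) + 3*(-31))*(K + 2753) = (961 + 51 - 527 - 93)*(2753 + K) = 392*(2753 + K) = 1079176 + 392*K)
-U(h(-37, Q)) = -(1079176 + 392*(-21 - 31/4)) = -(1079176 + 392*(-115/4)) = -(1079176 - 11270) = -1*1067906 = -1067906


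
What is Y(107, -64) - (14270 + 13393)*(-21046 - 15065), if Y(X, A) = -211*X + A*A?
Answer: 998920112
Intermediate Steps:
Y(X, A) = A² - 211*X (Y(X, A) = -211*X + A² = A² - 211*X)
Y(107, -64) - (14270 + 13393)*(-21046 - 15065) = ((-64)² - 211*107) - (14270 + 13393)*(-21046 - 15065) = (4096 - 22577) - 27663*(-36111) = -18481 - 1*(-998938593) = -18481 + 998938593 = 998920112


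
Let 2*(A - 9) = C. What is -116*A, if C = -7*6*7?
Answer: 16008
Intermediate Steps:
C = -294 (C = -42*7 = -294)
A = -138 (A = 9 + (1/2)*(-294) = 9 - 147 = -138)
-116*A = -116*(-138) = 16008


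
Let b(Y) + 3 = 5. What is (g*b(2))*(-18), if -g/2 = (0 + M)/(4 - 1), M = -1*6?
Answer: -144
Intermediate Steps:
M = -6
b(Y) = 2 (b(Y) = -3 + 5 = 2)
g = 4 (g = -2*(0 - 6)/(4 - 1) = -(-12)/3 = -2*(-2) = 4)
(g*b(2))*(-18) = (4*2)*(-18) = 8*(-18) = -144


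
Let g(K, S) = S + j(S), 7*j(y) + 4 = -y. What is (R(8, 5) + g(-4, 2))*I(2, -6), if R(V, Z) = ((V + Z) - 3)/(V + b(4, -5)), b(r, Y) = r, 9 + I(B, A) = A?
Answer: -415/14 ≈ -29.643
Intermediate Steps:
I(B, A) = -9 + A
j(y) = -4/7 - y/7 (j(y) = -4/7 + (-y)/7 = -4/7 - y/7)
R(V, Z) = (-3 + V + Z)/(4 + V) (R(V, Z) = ((V + Z) - 3)/(V + 4) = (-3 + V + Z)/(4 + V))
g(K, S) = -4/7 + 6*S/7 (g(K, S) = S + (-4/7 - S/7) = -4/7 + 6*S/7)
(R(8, 5) + g(-4, 2))*I(2, -6) = ((-3 + 8 + 5)/(4 + 8) + (-4/7 + (6/7)*2))*(-9 - 6) = (10/12 + (-4/7 + 12/7))*(-15) = ((1/12)*10 + 8/7)*(-15) = (5/6 + 8/7)*(-15) = (83/42)*(-15) = -415/14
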